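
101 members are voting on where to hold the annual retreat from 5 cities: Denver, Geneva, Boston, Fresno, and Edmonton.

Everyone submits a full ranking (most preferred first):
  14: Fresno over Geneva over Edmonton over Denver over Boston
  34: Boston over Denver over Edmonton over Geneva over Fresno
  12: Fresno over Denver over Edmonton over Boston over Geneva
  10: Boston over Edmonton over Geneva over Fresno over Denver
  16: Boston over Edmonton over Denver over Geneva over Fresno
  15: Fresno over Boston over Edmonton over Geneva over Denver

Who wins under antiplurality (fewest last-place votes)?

Edmonton

Last-place votes: Denver 25, Geneva 12, Boston 14, Fresno 50, Edmonton 0.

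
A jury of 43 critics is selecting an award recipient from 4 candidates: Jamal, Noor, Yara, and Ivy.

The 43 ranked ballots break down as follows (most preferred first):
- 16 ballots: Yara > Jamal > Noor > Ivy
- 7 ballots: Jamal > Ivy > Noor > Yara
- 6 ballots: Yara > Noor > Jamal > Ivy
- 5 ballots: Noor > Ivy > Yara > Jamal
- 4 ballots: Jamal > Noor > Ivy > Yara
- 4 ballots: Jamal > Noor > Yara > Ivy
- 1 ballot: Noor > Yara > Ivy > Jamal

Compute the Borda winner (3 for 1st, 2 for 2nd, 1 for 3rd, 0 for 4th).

Jamal: 16×2 + 7×3 + 6×1 + 5×0 + 4×3 + 4×3 + 1×0 = 83
Noor: 16×1 + 7×1 + 6×2 + 5×3 + 4×2 + 4×2 + 1×3 = 69
Yara: 16×3 + 7×0 + 6×3 + 5×1 + 4×0 + 4×1 + 1×2 = 77
Ivy: 16×0 + 7×2 + 6×0 + 5×2 + 4×1 + 4×0 + 1×1 = 29

Jamal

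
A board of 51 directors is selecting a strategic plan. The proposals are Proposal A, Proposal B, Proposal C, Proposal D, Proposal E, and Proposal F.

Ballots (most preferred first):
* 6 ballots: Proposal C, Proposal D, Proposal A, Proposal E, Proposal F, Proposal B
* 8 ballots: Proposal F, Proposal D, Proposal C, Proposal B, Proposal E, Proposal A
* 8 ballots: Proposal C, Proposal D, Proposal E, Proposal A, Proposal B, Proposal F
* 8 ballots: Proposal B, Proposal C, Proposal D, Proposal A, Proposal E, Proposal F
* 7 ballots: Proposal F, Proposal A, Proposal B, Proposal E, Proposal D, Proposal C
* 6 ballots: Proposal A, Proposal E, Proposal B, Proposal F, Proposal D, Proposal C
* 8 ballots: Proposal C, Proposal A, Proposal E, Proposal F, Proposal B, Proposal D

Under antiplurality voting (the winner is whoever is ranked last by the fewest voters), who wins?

Last-place votes: Proposal A 8, Proposal B 6, Proposal C 13, Proposal D 8, Proposal E 0, Proposal F 16.

Proposal E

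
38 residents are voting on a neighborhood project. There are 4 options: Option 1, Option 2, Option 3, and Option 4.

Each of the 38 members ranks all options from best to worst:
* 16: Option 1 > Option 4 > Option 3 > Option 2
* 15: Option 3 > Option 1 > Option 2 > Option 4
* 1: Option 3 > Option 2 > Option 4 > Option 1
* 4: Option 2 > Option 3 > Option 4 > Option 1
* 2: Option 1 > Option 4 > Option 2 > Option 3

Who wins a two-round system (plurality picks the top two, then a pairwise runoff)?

Option 3

Round 1 first-place votes: Option 1 18, Option 2 4, Option 3 16, Option 4 0. Option 1 and Option 3 advance.
Runoff: Option 1 is ranked above Option 3 on 18 ballots, Option 3 above Option 1 on 20.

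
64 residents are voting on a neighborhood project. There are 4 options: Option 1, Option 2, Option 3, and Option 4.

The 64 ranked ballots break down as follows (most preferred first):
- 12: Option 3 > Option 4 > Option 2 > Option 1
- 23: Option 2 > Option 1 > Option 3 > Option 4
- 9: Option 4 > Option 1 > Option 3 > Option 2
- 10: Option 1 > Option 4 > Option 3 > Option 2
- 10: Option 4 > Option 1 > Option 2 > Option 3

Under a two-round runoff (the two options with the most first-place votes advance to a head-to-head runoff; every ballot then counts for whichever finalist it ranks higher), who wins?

Round 1 first-place votes: Option 1 10, Option 2 23, Option 3 12, Option 4 19. Option 2 and Option 4 advance.
Runoff: Option 2 is ranked above Option 4 on 23 ballots, Option 4 above Option 2 on 41.

Option 4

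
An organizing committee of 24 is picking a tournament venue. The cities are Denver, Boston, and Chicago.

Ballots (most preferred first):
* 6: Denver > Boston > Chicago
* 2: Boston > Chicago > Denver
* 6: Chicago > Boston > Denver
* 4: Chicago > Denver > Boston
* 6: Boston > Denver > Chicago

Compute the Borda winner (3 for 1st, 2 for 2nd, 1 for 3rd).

Boston

Denver: 6×3 + 2×1 + 6×1 + 4×2 + 6×2 = 46
Boston: 6×2 + 2×3 + 6×2 + 4×1 + 6×3 = 52
Chicago: 6×1 + 2×2 + 6×3 + 4×3 + 6×1 = 46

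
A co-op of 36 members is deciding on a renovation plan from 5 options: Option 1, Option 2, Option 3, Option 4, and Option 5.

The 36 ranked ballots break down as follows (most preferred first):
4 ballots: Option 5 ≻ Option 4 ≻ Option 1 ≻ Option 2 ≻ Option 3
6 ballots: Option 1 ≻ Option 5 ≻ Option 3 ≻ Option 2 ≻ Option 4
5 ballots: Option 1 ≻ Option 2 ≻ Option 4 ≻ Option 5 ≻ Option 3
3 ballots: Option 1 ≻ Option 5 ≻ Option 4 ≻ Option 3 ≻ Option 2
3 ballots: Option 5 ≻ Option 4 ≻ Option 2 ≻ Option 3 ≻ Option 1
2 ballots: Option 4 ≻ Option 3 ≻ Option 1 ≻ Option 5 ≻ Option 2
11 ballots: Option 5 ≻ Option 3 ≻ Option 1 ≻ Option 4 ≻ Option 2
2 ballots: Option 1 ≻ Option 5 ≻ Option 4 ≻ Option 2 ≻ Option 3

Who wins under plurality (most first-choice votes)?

First-place votes: Option 1 16, Option 2 0, Option 3 0, Option 4 2, Option 5 18.

Option 5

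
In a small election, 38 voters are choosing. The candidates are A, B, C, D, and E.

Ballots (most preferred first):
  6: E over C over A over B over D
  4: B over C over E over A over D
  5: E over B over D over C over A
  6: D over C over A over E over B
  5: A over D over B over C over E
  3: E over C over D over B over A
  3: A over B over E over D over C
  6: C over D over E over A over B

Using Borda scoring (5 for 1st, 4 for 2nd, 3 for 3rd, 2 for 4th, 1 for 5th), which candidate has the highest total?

C

A: 6×3 + 4×2 + 5×1 + 6×3 + 5×5 + 3×1 + 3×5 + 6×2 = 104
B: 6×2 + 4×5 + 5×4 + 6×1 + 5×3 + 3×2 + 3×4 + 6×1 = 97
C: 6×4 + 4×4 + 5×2 + 6×4 + 5×2 + 3×4 + 3×1 + 6×5 = 129
D: 6×1 + 4×1 + 5×3 + 6×5 + 5×4 + 3×3 + 3×2 + 6×4 = 114
E: 6×5 + 4×3 + 5×5 + 6×2 + 5×1 + 3×5 + 3×3 + 6×3 = 126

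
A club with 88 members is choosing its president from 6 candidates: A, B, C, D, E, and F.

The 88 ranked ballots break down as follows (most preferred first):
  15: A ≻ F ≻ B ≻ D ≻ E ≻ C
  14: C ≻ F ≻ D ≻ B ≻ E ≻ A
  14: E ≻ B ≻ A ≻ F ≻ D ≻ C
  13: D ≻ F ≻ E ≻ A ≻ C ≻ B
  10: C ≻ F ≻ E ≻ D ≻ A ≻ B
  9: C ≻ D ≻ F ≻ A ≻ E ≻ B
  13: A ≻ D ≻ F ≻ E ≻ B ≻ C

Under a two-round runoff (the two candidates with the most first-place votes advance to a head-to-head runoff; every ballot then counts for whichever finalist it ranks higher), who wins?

Round 1 first-place votes: A 28, B 0, C 33, D 13, E 14, F 0. C and A advance.
Runoff: C is ranked above A on 33 ballots, A above C on 55.

A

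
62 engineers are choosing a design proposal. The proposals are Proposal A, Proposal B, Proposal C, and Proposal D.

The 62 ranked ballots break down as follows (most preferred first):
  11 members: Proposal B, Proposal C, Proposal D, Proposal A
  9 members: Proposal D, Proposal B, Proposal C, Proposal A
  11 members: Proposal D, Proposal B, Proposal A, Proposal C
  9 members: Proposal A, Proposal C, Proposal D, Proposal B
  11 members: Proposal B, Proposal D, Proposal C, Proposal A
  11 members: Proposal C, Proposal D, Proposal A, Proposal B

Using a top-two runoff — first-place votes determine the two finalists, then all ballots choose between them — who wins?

Proposal D

Round 1 first-place votes: Proposal A 9, Proposal B 22, Proposal C 11, Proposal D 20. Proposal B and Proposal D advance.
Runoff: Proposal B is ranked above Proposal D on 22 ballots, Proposal D above Proposal B on 40.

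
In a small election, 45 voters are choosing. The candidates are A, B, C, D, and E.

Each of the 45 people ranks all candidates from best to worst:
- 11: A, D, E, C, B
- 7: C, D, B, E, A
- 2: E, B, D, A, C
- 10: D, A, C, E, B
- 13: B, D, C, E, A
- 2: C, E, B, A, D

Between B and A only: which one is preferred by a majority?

B is ranked above A on 24 ballots; A above B on 21.

B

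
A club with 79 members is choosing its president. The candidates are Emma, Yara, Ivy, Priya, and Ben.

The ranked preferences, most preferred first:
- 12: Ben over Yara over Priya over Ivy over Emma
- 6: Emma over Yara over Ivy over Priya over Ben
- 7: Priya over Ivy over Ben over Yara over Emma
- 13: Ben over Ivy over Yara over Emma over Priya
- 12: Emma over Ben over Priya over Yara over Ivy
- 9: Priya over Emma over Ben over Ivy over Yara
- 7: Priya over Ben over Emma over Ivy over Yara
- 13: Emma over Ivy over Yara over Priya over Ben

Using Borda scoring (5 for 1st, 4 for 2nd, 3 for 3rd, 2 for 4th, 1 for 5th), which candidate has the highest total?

Emma: 12×1 + 6×5 + 7×1 + 13×2 + 12×5 + 9×4 + 7×3 + 13×5 = 257
Yara: 12×4 + 6×4 + 7×2 + 13×3 + 12×2 + 9×1 + 7×1 + 13×3 = 204
Ivy: 12×2 + 6×3 + 7×4 + 13×4 + 12×1 + 9×2 + 7×2 + 13×4 = 218
Priya: 12×3 + 6×2 + 7×5 + 13×1 + 12×3 + 9×5 + 7×5 + 13×2 = 238
Ben: 12×5 + 6×1 + 7×3 + 13×5 + 12×4 + 9×3 + 7×4 + 13×1 = 268

Ben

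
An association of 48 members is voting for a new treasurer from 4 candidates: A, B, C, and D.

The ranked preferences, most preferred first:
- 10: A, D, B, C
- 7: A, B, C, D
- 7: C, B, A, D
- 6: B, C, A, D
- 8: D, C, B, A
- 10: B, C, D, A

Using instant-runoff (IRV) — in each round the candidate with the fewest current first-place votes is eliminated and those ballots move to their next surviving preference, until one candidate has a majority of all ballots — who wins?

Round 1: A 17, B 16, C 7, D 8. C eliminated.
Round 2: A 17, B 23, D 8. D eliminated.
Round 3: A 17, B 31. B has a majority (≥25).

B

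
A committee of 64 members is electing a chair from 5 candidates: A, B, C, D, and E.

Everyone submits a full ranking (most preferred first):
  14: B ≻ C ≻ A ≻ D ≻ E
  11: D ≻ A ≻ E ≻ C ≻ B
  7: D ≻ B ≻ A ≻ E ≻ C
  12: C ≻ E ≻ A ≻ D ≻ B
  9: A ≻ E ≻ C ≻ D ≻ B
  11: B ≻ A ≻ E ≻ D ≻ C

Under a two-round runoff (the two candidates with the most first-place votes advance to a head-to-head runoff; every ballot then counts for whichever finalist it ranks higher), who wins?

Round 1 first-place votes: A 9, B 25, C 12, D 18, E 0. B and D advance.
Runoff: B is ranked above D on 25 ballots, D above B on 39.

D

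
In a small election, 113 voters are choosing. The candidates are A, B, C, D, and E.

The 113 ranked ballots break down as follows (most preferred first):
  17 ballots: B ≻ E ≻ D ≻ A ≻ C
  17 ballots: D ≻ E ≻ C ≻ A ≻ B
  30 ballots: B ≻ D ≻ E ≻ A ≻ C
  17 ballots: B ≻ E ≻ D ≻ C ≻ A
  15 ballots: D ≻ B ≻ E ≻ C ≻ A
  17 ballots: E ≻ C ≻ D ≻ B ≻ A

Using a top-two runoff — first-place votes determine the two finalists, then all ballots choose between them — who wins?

B

Round 1 first-place votes: A 0, B 64, C 0, D 32, E 17. B and D advance.
Runoff: B is ranked above D on 64 ballots, D above B on 49.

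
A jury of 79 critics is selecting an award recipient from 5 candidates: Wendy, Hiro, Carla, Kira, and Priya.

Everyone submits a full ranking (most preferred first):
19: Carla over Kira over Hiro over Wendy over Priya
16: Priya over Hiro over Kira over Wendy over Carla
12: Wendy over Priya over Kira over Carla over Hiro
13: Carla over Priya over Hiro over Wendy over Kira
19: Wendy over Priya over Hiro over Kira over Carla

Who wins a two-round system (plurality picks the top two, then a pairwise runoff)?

Wendy

Round 1 first-place votes: Wendy 31, Hiro 0, Carla 32, Kira 0, Priya 16. Carla and Wendy advance.
Runoff: Carla is ranked above Wendy on 32 ballots, Wendy above Carla on 47.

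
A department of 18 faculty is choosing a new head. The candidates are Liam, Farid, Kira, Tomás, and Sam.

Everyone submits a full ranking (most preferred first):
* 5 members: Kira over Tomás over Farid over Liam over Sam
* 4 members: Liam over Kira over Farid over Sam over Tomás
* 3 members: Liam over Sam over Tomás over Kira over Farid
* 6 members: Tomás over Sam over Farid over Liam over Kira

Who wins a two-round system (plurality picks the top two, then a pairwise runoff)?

Tomás

Round 1 first-place votes: Liam 7, Farid 0, Kira 5, Tomás 6, Sam 0. Liam and Tomás advance.
Runoff: Liam is ranked above Tomás on 7 ballots, Tomás above Liam on 11.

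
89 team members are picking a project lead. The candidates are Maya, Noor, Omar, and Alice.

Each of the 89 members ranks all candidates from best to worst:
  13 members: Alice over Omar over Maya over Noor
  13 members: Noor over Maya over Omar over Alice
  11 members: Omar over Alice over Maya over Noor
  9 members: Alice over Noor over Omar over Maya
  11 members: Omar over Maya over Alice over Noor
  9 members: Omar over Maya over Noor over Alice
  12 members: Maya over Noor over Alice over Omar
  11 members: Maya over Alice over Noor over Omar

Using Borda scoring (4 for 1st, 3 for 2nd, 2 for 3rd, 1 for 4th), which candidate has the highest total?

Maya: 13×2 + 13×3 + 11×2 + 9×1 + 11×3 + 9×3 + 12×4 + 11×4 = 248
Noor: 13×1 + 13×4 + 11×1 + 9×3 + 11×1 + 9×2 + 12×3 + 11×2 = 190
Omar: 13×3 + 13×2 + 11×4 + 9×2 + 11×4 + 9×4 + 12×1 + 11×1 = 230
Alice: 13×4 + 13×1 + 11×3 + 9×4 + 11×2 + 9×1 + 12×2 + 11×3 = 222

Maya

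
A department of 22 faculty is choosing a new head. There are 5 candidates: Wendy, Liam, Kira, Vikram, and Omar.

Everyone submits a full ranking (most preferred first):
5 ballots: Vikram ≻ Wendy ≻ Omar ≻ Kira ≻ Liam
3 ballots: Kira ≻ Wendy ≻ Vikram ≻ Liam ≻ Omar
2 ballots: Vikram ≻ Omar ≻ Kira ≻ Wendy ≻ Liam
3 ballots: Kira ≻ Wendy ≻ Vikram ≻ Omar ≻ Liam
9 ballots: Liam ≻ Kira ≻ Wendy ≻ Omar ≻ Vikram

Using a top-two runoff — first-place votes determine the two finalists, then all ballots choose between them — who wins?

Vikram

Round 1 first-place votes: Wendy 0, Liam 9, Kira 6, Vikram 7, Omar 0. Liam and Vikram advance.
Runoff: Liam is ranked above Vikram on 9 ballots, Vikram above Liam on 13.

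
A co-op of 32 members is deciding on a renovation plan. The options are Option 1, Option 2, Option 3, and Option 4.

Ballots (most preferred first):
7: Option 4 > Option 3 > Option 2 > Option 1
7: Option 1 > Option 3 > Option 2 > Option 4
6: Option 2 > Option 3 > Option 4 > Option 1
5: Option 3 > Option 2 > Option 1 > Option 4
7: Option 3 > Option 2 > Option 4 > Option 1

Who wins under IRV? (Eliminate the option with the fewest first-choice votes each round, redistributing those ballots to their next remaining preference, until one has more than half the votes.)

Round 1: Option 1 7, Option 2 6, Option 3 12, Option 4 7. Option 2 eliminated.
Round 2: Option 1 7, Option 3 18, Option 4 7. Option 3 has a majority (≥17).

Option 3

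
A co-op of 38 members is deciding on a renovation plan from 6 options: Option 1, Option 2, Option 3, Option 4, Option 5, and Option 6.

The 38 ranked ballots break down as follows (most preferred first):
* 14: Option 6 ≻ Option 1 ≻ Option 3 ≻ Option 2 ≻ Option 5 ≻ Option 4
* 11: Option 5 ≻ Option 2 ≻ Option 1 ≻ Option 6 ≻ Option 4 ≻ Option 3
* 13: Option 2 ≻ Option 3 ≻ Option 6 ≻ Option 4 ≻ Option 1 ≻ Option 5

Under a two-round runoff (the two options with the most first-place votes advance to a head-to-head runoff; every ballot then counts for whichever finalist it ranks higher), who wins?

Round 1 first-place votes: Option 1 0, Option 2 13, Option 3 0, Option 4 0, Option 5 11, Option 6 14. Option 6 and Option 2 advance.
Runoff: Option 6 is ranked above Option 2 on 14 ballots, Option 2 above Option 6 on 24.

Option 2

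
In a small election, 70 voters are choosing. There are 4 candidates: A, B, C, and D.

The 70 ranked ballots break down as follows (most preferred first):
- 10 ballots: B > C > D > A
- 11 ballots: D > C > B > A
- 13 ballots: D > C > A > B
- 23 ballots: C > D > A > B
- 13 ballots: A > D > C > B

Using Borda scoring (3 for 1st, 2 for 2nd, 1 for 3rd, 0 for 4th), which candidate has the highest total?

A: 10×0 + 11×0 + 13×1 + 23×1 + 13×3 = 75
B: 10×3 + 11×1 + 13×0 + 23×0 + 13×0 = 41
C: 10×2 + 11×2 + 13×2 + 23×3 + 13×1 = 150
D: 10×1 + 11×3 + 13×3 + 23×2 + 13×2 = 154

D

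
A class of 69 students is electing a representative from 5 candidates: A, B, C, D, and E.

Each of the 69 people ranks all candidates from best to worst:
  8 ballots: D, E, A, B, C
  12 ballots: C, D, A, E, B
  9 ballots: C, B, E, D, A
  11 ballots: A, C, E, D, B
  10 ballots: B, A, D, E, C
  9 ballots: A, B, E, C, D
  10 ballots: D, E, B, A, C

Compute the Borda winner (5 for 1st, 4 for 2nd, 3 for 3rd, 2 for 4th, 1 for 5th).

A

A: 8×3 + 12×3 + 9×1 + 11×5 + 10×4 + 9×5 + 10×2 = 229
B: 8×2 + 12×1 + 9×4 + 11×1 + 10×5 + 9×4 + 10×3 = 191
C: 8×1 + 12×5 + 9×5 + 11×4 + 10×1 + 9×2 + 10×1 = 195
D: 8×5 + 12×4 + 9×2 + 11×2 + 10×3 + 9×1 + 10×5 = 217
E: 8×4 + 12×2 + 9×3 + 11×3 + 10×2 + 9×3 + 10×4 = 203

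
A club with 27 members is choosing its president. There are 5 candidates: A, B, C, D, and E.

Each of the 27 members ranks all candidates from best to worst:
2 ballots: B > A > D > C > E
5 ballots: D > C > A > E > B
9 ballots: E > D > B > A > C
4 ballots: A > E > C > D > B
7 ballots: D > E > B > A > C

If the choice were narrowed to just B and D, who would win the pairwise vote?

B is ranked above D on 2 ballots; D above B on 25.

D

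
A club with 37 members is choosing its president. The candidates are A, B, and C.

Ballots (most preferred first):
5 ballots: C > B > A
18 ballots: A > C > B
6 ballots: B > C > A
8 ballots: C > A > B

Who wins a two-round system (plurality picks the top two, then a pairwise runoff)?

Round 1 first-place votes: A 18, B 6, C 13. A and C advance.
Runoff: A is ranked above C on 18 ballots, C above A on 19.

C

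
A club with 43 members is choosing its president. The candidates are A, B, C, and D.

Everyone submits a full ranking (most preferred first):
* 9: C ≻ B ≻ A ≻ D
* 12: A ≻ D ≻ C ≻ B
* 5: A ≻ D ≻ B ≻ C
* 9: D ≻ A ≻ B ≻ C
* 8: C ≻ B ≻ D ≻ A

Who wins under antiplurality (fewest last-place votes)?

A

Last-place votes: A 8, B 12, C 14, D 9.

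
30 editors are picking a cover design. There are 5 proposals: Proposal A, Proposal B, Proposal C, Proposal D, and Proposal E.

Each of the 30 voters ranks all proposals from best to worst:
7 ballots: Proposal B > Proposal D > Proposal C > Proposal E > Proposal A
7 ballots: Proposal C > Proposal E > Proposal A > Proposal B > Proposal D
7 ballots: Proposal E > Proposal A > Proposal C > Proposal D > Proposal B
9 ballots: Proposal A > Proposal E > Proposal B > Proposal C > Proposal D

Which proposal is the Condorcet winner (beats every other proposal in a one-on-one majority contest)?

Proposal E vs Proposal A: 21–9
Proposal E vs Proposal B: 23–7
Proposal E vs Proposal C: 16–14
Proposal E vs Proposal D: 23–7
Proposal E beats every other proposal.

Proposal E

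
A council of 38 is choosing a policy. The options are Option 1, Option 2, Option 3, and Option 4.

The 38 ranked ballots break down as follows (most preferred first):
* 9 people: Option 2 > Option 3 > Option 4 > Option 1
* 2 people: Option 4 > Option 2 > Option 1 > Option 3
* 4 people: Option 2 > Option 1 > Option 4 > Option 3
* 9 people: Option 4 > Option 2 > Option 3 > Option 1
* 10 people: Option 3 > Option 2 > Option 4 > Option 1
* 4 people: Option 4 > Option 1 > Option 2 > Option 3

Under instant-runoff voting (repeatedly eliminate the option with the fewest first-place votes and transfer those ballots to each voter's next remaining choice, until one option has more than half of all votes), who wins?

Round 1: Option 1 0, Option 2 13, Option 3 10, Option 4 15. Option 1 eliminated.
Round 2: Option 2 13, Option 3 10, Option 4 15. Option 3 eliminated.
Round 3: Option 2 23, Option 4 15. Option 2 has a majority (≥20).

Option 2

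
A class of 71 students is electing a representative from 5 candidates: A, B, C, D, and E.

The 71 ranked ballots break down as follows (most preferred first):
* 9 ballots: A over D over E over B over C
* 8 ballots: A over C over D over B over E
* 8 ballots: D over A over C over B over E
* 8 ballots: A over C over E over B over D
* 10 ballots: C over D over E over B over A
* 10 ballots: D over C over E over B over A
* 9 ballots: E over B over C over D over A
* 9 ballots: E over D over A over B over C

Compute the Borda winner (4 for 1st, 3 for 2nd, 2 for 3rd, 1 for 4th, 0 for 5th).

A: 9×4 + 8×4 + 8×3 + 8×4 + 10×0 + 10×0 + 9×0 + 9×2 = 142
B: 9×1 + 8×1 + 8×1 + 8×1 + 10×1 + 10×1 + 9×3 + 9×1 = 89
C: 9×0 + 8×3 + 8×2 + 8×3 + 10×4 + 10×3 + 9×2 + 9×0 = 152
D: 9×3 + 8×2 + 8×4 + 8×0 + 10×3 + 10×4 + 9×1 + 9×3 = 181
E: 9×2 + 8×0 + 8×0 + 8×2 + 10×2 + 10×2 + 9×4 + 9×4 = 146

D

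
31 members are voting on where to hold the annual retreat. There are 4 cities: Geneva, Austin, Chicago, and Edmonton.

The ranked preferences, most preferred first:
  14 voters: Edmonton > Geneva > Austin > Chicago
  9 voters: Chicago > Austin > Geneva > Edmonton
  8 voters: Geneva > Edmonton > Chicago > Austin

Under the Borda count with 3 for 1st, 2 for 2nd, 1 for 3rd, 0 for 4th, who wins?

Geneva: 14×2 + 9×1 + 8×3 = 61
Austin: 14×1 + 9×2 + 8×0 = 32
Chicago: 14×0 + 9×3 + 8×1 = 35
Edmonton: 14×3 + 9×0 + 8×2 = 58

Geneva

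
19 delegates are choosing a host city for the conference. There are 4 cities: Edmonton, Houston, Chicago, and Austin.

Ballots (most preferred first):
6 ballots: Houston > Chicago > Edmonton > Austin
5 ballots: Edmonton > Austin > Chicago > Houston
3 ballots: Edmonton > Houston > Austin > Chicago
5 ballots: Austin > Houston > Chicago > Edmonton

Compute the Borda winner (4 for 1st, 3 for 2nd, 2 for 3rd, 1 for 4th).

Edmonton: 6×2 + 5×4 + 3×4 + 5×1 = 49
Houston: 6×4 + 5×1 + 3×3 + 5×3 = 53
Chicago: 6×3 + 5×2 + 3×1 + 5×2 = 41
Austin: 6×1 + 5×3 + 3×2 + 5×4 = 47

Houston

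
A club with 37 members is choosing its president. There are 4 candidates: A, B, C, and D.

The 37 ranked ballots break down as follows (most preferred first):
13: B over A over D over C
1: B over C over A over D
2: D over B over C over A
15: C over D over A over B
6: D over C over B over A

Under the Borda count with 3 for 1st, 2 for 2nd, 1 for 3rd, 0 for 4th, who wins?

A: 13×2 + 1×1 + 2×0 + 15×1 + 6×0 = 42
B: 13×3 + 1×3 + 2×2 + 15×0 + 6×1 = 52
C: 13×0 + 1×2 + 2×1 + 15×3 + 6×2 = 61
D: 13×1 + 1×0 + 2×3 + 15×2 + 6×3 = 67

D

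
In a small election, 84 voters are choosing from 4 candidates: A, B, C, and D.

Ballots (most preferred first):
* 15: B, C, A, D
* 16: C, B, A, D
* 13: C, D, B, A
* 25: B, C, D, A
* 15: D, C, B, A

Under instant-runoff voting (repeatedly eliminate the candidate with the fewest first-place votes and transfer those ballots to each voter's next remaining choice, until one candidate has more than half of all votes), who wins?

Round 1: A 0, B 40, C 29, D 15. A eliminated.
Round 2: B 40, C 29, D 15. D eliminated.
Round 3: B 40, C 44. C has a majority (≥43).

C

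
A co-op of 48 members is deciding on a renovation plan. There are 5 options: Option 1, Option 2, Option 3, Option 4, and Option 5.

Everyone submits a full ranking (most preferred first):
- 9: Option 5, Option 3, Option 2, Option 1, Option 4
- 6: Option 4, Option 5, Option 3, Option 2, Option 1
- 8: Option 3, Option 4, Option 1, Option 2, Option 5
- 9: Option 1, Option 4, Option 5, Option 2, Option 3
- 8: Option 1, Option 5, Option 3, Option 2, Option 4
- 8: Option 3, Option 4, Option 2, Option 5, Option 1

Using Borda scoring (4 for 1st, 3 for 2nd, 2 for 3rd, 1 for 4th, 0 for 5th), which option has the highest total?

Option 1: 9×1 + 6×0 + 8×2 + 9×4 + 8×4 + 8×0 = 93
Option 2: 9×2 + 6×1 + 8×1 + 9×1 + 8×1 + 8×2 = 65
Option 3: 9×3 + 6×2 + 8×4 + 9×0 + 8×2 + 8×4 = 119
Option 4: 9×0 + 6×4 + 8×3 + 9×3 + 8×0 + 8×3 = 99
Option 5: 9×4 + 6×3 + 8×0 + 9×2 + 8×3 + 8×1 = 104

Option 3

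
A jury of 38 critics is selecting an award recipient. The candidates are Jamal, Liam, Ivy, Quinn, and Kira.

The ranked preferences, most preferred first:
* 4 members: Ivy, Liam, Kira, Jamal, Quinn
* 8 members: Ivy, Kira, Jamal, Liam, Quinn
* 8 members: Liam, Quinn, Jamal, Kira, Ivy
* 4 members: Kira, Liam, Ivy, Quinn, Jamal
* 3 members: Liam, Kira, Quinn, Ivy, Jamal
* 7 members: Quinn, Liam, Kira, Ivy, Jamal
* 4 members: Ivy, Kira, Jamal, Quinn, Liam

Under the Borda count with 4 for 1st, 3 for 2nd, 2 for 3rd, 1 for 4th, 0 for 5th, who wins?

Liam

Jamal: 4×1 + 8×2 + 8×2 + 4×0 + 3×0 + 7×0 + 4×2 = 44
Liam: 4×3 + 8×1 + 8×4 + 4×3 + 3×4 + 7×3 + 4×0 = 97
Ivy: 4×4 + 8×4 + 8×0 + 4×2 + 3×1 + 7×1 + 4×4 = 82
Quinn: 4×0 + 8×0 + 8×3 + 4×1 + 3×2 + 7×4 + 4×1 = 66
Kira: 4×2 + 8×3 + 8×1 + 4×4 + 3×3 + 7×2 + 4×3 = 91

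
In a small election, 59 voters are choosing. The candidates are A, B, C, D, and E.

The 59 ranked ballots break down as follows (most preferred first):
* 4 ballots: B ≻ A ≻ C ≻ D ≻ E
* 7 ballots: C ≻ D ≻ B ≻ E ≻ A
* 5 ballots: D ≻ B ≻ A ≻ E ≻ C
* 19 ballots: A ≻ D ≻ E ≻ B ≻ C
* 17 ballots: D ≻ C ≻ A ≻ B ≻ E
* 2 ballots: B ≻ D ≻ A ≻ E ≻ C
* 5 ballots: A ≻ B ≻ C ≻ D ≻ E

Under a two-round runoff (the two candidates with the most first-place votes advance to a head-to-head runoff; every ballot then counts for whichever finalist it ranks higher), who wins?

Round 1 first-place votes: A 24, B 6, C 7, D 22, E 0. A and D advance.
Runoff: A is ranked above D on 28 ballots, D above A on 31.

D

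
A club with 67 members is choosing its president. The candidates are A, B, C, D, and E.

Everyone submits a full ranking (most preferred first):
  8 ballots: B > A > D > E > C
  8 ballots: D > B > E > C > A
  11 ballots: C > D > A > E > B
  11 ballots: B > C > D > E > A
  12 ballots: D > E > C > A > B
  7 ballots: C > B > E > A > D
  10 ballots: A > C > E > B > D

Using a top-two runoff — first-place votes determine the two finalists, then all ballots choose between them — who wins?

Round 1 first-place votes: A 10, B 19, C 18, D 20, E 0. D and B advance.
Runoff: D is ranked above B on 31 ballots, B above D on 36.

B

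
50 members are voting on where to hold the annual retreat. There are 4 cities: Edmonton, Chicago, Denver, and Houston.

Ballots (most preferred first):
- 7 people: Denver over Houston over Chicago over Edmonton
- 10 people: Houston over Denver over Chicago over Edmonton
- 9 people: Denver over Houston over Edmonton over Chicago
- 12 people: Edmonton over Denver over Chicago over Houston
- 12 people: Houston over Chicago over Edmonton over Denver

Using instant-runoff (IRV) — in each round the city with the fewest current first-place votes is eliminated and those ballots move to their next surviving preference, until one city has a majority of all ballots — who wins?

Denver

Round 1: Edmonton 12, Chicago 0, Denver 16, Houston 22. Chicago eliminated.
Round 2: Edmonton 12, Denver 16, Houston 22. Edmonton eliminated.
Round 3: Denver 28, Houston 22. Denver has a majority (≥26).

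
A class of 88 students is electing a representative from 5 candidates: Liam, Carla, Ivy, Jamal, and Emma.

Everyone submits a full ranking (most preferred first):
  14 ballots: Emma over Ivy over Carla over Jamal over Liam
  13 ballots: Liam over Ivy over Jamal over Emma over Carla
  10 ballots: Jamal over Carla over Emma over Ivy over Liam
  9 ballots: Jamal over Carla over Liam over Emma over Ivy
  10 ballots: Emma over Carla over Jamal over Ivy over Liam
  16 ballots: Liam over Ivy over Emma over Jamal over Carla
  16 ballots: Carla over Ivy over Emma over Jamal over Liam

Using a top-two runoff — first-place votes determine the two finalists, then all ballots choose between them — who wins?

Round 1 first-place votes: Liam 29, Carla 16, Ivy 0, Jamal 19, Emma 24. Liam and Emma advance.
Runoff: Liam is ranked above Emma on 38 ballots, Emma above Liam on 50.

Emma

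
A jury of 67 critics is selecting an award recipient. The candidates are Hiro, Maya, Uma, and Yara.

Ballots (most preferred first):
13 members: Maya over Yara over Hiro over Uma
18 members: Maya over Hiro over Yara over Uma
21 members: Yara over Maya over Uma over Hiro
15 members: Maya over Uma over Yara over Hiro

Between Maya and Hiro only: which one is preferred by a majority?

Maya is ranked above Hiro on 67 ballots; Hiro above Maya on 0.

Maya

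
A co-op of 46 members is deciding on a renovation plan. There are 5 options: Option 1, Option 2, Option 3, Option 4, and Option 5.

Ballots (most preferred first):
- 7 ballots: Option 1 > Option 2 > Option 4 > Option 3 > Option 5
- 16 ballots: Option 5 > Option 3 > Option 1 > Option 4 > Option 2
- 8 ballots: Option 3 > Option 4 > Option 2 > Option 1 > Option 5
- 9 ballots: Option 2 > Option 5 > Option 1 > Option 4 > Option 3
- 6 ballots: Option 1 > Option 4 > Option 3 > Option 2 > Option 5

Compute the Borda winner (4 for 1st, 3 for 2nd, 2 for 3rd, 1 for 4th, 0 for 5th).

Option 1

Option 1: 7×4 + 16×2 + 8×1 + 9×2 + 6×4 = 110
Option 2: 7×3 + 16×0 + 8×2 + 9×4 + 6×1 = 79
Option 3: 7×1 + 16×3 + 8×4 + 9×0 + 6×2 = 99
Option 4: 7×2 + 16×1 + 8×3 + 9×1 + 6×3 = 81
Option 5: 7×0 + 16×4 + 8×0 + 9×3 + 6×0 = 91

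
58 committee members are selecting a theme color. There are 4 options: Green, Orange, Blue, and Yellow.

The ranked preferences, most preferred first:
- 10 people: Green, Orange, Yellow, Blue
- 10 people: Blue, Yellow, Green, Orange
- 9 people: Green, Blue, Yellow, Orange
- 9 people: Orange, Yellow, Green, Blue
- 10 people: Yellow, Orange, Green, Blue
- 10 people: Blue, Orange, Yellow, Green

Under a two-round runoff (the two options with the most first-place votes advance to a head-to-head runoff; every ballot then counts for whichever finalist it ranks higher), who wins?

Round 1 first-place votes: Green 19, Orange 9, Blue 20, Yellow 10. Blue and Green advance.
Runoff: Blue is ranked above Green on 20 ballots, Green above Blue on 38.

Green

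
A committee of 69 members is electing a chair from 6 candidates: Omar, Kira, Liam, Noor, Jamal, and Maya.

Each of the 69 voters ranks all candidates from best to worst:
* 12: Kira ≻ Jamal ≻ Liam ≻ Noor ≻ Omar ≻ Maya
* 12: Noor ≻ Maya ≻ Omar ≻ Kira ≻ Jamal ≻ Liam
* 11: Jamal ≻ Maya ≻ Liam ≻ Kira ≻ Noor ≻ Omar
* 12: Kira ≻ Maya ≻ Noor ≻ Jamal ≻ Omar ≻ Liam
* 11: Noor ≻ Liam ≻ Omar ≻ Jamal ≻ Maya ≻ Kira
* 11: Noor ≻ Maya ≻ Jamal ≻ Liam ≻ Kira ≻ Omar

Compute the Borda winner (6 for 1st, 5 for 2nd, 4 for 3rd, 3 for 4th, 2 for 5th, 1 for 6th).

Noor

Omar: 12×2 + 12×4 + 11×1 + 12×2 + 11×4 + 11×1 = 162
Kira: 12×6 + 12×3 + 11×3 + 12×6 + 11×1 + 11×2 = 246
Liam: 12×4 + 12×1 + 11×4 + 12×1 + 11×5 + 11×3 = 204
Noor: 12×3 + 12×6 + 11×2 + 12×4 + 11×6 + 11×6 = 310
Jamal: 12×5 + 12×2 + 11×6 + 12×3 + 11×3 + 11×4 = 263
Maya: 12×1 + 12×5 + 11×5 + 12×5 + 11×2 + 11×5 = 264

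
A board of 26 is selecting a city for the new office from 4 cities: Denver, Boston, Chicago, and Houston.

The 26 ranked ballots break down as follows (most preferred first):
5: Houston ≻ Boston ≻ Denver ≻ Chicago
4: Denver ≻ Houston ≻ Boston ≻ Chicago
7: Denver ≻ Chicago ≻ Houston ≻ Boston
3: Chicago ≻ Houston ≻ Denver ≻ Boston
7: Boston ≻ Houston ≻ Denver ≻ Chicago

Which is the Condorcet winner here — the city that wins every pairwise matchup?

Houston vs Denver: 15–11
Houston vs Boston: 19–7
Houston vs Chicago: 16–10
Houston beats every other city.

Houston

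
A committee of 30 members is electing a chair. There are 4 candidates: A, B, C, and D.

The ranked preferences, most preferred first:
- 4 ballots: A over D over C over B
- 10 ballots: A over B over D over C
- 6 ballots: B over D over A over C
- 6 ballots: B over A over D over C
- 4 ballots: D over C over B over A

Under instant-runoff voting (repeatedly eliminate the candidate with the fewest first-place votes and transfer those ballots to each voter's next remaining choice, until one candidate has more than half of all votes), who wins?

B

Round 1: A 14, B 12, C 0, D 4. C eliminated.
Round 2: A 14, B 12, D 4. D eliminated.
Round 3: A 14, B 16. B has a majority (≥16).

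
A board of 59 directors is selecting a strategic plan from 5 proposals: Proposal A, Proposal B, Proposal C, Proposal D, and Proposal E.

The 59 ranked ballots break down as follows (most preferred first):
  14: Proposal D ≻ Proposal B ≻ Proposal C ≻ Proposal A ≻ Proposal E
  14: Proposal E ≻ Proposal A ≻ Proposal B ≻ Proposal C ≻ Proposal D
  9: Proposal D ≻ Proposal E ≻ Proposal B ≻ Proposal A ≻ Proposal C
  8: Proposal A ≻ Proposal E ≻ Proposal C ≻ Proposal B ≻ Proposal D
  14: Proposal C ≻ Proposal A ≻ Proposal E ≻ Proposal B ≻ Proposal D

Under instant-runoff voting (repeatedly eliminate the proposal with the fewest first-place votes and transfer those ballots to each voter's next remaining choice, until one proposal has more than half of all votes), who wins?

Round 1: Proposal A 8, Proposal B 0, Proposal C 14, Proposal D 23, Proposal E 14. Proposal B eliminated.
Round 2: Proposal A 8, Proposal C 14, Proposal D 23, Proposal E 14. Proposal A eliminated.
Round 3: Proposal C 14, Proposal D 23, Proposal E 22. Proposal C eliminated.
Round 4: Proposal D 23, Proposal E 36. Proposal E has a majority (≥30).

Proposal E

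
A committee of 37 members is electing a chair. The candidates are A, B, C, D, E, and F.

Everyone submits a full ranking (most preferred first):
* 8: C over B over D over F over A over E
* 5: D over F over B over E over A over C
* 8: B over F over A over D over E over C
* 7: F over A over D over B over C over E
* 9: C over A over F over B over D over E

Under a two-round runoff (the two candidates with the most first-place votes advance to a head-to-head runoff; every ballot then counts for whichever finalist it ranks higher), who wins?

B

Round 1 first-place votes: A 0, B 8, C 17, D 5, E 0, F 7. C and B advance.
Runoff: C is ranked above B on 17 ballots, B above C on 20.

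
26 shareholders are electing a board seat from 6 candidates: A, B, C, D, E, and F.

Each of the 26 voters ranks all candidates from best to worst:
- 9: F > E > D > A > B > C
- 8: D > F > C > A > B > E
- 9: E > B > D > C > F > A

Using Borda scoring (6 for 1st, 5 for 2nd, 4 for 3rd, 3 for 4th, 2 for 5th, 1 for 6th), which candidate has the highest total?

D

A: 9×3 + 8×3 + 9×1 = 60
B: 9×2 + 8×2 + 9×5 = 79
C: 9×1 + 8×4 + 9×3 = 68
D: 9×4 + 8×6 + 9×4 = 120
E: 9×5 + 8×1 + 9×6 = 107
F: 9×6 + 8×5 + 9×2 = 112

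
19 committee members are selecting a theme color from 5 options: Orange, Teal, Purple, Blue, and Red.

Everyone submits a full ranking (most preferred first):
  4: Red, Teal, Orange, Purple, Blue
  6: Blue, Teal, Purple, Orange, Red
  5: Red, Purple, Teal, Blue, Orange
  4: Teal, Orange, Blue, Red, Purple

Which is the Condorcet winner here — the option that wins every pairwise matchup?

Teal vs Orange: 19–0
Teal vs Purple: 14–5
Teal vs Blue: 13–6
Teal vs Red: 10–9
Teal beats every other option.

Teal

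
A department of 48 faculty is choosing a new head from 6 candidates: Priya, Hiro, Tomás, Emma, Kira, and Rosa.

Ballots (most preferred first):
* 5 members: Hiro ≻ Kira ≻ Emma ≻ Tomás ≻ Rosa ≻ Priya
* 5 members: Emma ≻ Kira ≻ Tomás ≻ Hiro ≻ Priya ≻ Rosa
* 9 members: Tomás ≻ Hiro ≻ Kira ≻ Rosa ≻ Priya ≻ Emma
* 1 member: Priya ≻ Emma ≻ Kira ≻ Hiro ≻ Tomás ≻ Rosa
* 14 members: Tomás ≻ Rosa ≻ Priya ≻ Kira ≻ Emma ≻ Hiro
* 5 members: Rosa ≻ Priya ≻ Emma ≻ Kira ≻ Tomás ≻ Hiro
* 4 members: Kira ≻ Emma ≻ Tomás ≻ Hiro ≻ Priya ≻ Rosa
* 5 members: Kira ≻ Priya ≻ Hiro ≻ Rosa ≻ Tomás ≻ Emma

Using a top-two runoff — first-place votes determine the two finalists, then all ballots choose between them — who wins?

Round 1 first-place votes: Priya 1, Hiro 5, Tomás 23, Emma 5, Kira 9, Rosa 5. Tomás and Kira advance.
Runoff: Tomás is ranked above Kira on 23 ballots, Kira above Tomás on 25.

Kira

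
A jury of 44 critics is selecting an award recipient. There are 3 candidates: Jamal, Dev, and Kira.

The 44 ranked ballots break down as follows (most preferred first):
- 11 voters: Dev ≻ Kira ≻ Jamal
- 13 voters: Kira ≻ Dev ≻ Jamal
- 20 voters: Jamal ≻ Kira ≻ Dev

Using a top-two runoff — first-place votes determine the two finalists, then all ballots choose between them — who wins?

Kira

Round 1 first-place votes: Jamal 20, Dev 11, Kira 13. Jamal and Kira advance.
Runoff: Jamal is ranked above Kira on 20 ballots, Kira above Jamal on 24.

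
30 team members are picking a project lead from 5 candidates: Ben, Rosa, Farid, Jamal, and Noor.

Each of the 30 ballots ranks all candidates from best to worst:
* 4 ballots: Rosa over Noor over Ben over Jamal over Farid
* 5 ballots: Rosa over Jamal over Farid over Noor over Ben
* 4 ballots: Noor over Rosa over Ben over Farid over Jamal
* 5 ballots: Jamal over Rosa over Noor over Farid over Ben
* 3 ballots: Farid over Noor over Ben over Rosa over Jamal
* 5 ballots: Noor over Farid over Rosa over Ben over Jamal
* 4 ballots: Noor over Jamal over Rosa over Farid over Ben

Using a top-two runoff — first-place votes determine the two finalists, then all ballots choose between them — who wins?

Noor

Round 1 first-place votes: Ben 0, Rosa 9, Farid 3, Jamal 5, Noor 13. Noor and Rosa advance.
Runoff: Noor is ranked above Rosa on 16 ballots, Rosa above Noor on 14.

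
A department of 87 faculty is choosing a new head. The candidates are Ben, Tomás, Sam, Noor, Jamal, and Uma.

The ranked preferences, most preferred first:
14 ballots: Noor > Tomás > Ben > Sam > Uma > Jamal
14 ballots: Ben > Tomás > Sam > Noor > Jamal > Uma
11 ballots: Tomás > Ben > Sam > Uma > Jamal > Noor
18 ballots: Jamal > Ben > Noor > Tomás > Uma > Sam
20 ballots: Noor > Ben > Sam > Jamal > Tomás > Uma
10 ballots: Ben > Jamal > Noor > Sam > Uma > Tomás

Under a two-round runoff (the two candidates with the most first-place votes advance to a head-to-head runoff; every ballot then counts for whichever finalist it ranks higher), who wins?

Round 1 first-place votes: Ben 24, Tomás 11, Sam 0, Noor 34, Jamal 18, Uma 0. Noor and Ben advance.
Runoff: Noor is ranked above Ben on 34 ballots, Ben above Noor on 53.

Ben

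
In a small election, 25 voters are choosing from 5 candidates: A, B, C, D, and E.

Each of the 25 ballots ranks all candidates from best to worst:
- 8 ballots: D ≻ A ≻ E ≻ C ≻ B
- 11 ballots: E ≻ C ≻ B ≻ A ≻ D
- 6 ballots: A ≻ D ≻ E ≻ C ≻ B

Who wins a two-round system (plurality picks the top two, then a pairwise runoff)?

D

Round 1 first-place votes: A 6, B 0, C 0, D 8, E 11. E and D advance.
Runoff: E is ranked above D on 11 ballots, D above E on 14.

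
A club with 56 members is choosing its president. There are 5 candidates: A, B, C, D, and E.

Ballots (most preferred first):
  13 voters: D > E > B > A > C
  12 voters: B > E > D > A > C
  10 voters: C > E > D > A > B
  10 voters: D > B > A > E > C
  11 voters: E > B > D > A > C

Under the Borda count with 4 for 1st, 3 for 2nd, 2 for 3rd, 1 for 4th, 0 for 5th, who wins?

E

A: 13×1 + 12×1 + 10×1 + 10×2 + 11×1 = 66
B: 13×2 + 12×4 + 10×0 + 10×3 + 11×3 = 137
C: 13×0 + 12×0 + 10×4 + 10×0 + 11×0 = 40
D: 13×4 + 12×2 + 10×2 + 10×4 + 11×2 = 158
E: 13×3 + 12×3 + 10×3 + 10×1 + 11×4 = 159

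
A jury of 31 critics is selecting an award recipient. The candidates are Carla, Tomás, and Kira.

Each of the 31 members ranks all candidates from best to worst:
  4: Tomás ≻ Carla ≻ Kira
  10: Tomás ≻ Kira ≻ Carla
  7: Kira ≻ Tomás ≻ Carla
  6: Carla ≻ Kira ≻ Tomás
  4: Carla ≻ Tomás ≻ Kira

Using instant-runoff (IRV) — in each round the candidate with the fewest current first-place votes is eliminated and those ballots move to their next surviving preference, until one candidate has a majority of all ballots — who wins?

Tomás

Round 1: Carla 10, Tomás 14, Kira 7. Kira eliminated.
Round 2: Carla 10, Tomás 21. Tomás has a majority (≥16).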